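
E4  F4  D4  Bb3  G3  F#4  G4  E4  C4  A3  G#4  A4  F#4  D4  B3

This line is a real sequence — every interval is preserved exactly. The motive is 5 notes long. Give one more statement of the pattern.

A#4 B4 G#4 E4 C#4

Taking 5-note groups, the heads are E4, F#4, G#4: the pattern moves up a 2nd.
Statement 4 starts on A#4 and keeps the same exact contour: A#4 B4 G#4 E4 C#4.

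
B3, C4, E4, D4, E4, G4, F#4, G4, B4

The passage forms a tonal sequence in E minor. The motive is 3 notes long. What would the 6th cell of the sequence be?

E5 F#5 A5

Unit = 3 notes; the statements start on B3, D4, F#4, moving up a 3rd each time.
Carrying on: A4 → C5 → E5.
From E5 the diatonic shape gives E5 F#5 A5.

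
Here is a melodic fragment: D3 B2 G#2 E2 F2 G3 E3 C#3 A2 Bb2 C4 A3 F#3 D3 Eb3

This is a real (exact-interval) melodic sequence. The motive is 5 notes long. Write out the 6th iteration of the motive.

Eb5 C5 A4 F4 Gb4

The 5-note cells begin on D3, G3, C4 — each up a 4th from the last.
Continuing the starts: F4 → Bb4 → Eb5.
From Eb5 the exact shape gives Eb5 C5 A4 F4 Gb4.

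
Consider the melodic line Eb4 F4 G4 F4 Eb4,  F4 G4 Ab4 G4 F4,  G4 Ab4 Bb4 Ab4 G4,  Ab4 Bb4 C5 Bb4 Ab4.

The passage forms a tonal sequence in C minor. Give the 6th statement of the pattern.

Taking 5-note groups, the heads are Eb4, F4, G4, Ab4: the pattern moves up a 2nd.
Extending up a 2nd: Bb4 → C5.
Statement 6 starts on C5 and keeps the same diatonic contour: C5 D5 Eb5 D5 C5.

C5 D5 Eb5 D5 C5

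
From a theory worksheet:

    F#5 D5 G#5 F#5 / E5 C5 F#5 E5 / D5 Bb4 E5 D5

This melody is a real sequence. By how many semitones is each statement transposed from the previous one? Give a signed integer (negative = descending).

-2

The 4-note cells begin on F#5, E5, D5 — each down a 2nd from the last.
Counting half-steps from F#5 to E5: -2.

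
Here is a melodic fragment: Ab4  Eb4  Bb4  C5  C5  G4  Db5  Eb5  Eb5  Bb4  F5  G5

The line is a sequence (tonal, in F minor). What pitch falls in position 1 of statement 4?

G5

The unit is 4 notes. Position-1 pitches of the 3 shown cells: Ab4, C5, Eb5.
From Eb5, up a 3rd gives G5.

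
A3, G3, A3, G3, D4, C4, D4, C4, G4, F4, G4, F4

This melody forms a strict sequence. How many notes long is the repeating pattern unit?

Try groups of 4 (3 cells in 12 notes):
A3 G3 A3 G3 | D4 C4 D4 C4 | G4 F4 G4 F4
Every group is a transposition up a 4th of the one before; no shorter unit works.

4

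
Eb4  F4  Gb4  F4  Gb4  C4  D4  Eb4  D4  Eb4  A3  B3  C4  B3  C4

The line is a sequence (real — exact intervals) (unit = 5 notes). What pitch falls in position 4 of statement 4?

The unit is 5 notes. Position-4 pitches of the 3 shown cells: F4, D4, B3.
From B3, down a 3rd gives G#3.

G#3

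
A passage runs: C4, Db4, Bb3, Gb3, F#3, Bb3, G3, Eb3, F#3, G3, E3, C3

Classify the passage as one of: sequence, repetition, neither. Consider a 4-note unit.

neither

Note 1 of cell 2 is F#3; if this were a sequence it would be A3. No unit length gives a consistent transposition pattern.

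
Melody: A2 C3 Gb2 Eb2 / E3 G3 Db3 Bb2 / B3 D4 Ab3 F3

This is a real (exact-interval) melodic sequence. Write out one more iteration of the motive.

F#4 A4 Eb4 C4

Unit = 4 notes; the statements start on A2, E3, B3, moving up a 5th each time.
So cell 4 is F#4 A4 Eb4 C4.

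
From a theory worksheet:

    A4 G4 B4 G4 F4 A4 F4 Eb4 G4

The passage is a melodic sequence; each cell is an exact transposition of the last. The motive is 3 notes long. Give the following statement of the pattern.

Eb4 Db4 F4

Taking 3-note groups, the heads are A4, G4, F4: the pattern moves down a 2nd.
So cell 4 is Eb4 Db4 F4.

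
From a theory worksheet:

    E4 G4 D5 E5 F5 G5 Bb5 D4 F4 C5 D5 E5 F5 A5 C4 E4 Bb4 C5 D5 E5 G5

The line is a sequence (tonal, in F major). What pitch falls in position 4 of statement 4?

Bb4

Grouping in 7s, the 4th note of each cell is E5, D5, C5.
From C5, down a 2nd gives Bb4.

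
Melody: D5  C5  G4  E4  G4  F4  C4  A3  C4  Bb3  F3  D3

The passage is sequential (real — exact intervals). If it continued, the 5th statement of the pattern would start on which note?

Taking 4-note groups, the heads are D5, G4, C4: the pattern moves down a 5th.
Continuing: F3 → Bb2. Statement 5 starts on Bb2.

Bb2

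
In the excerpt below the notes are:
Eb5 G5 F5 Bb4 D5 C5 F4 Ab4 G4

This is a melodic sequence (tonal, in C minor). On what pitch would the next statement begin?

With a 3-note motive the entries are Eb5, Bb4, F4, each down a 4th from the previous.
One more step down a 4th gives C4.

C4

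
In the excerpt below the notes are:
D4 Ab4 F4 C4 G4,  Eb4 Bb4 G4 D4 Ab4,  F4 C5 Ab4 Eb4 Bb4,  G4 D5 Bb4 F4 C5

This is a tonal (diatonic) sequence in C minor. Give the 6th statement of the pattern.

The 5-note cells begin on D4, Eb4, F4, G4 — each up a 2nd from the last.
Extending up a 2nd: Ab4 → Bb4.
From Bb4 the diatonic shape gives Bb4 F5 D5 Ab4 Eb5.

Bb4 F5 D5 Ab4 Eb5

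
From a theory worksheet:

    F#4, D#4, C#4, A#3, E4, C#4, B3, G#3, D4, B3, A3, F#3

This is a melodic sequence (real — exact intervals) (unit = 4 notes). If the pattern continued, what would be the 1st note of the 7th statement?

The unit is 4 notes. Position-1 pitches of the 3 shown cells: F#4, E4, D4.
Carrying that down a 2nd forward: C4 → Bb3 → Ab3 → Gb3.

Gb3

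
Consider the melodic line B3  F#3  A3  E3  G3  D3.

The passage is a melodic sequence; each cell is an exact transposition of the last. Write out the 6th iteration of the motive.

The 2-note cells begin on B3, A3, G3 — each down a 2nd from the last.
Continuing the starts: F3 → Eb3 → Db3.
Statement 6 starts on Db3 and keeps the same exact contour: Db3 Ab2.

Db3 Ab2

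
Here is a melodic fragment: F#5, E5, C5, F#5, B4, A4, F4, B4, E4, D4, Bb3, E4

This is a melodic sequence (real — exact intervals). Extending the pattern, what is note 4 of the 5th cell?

D3

The unit is 4 notes. Position-4 pitches of the 3 shown cells: F#5, B4, E4.
Each moves down a 5th. Continuing: A3 → D3.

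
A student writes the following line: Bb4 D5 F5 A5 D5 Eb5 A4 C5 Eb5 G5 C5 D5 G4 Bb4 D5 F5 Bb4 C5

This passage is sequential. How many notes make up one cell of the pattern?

6

There are 18 notes; a 6-note unit gives 3 cells:
Bb4 D5 F5 A5 D5 Eb5 | A4 C5 Eb5 G5 C5 D5 | G4 Bb4 D5 F5 Bb4 C5
Every group is a transposition down a 2nd of the one before; no shorter unit works.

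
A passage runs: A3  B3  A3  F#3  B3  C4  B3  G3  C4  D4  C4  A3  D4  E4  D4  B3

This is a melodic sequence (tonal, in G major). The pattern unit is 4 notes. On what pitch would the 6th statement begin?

The 4-note cells begin on A3, B3, C4, D4 — each up a 2nd from the last.
Continuing: E4 → F#4. Statement 6 starts on F#4.

F#4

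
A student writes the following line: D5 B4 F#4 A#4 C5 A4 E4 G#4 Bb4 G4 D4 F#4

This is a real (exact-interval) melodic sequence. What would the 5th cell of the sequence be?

Taking 4-note groups, the heads are D5, C5, Bb4: the pattern moves down a 2nd.
Carrying on: Ab4 → Gb4.
So cell 5 is Gb4 Eb4 Bb3 D4.

Gb4 Eb4 Bb3 D4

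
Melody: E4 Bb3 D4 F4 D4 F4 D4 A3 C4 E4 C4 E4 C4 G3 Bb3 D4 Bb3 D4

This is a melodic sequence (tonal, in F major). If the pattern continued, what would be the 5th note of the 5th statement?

The unit is 6 notes. Position-5 pitches of the 3 shown cells: D4, C4, Bb3.
Carrying that down a 2nd forward: A3 → G3.

G3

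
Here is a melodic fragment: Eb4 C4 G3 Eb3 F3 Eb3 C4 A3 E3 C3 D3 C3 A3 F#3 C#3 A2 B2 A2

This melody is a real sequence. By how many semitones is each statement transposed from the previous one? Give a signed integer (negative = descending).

-3

The 6-note cells begin on Eb4, C4, A3 — each down a 3rd from the last.
Eb4→C4 is 60 − 63 = -3 semitones.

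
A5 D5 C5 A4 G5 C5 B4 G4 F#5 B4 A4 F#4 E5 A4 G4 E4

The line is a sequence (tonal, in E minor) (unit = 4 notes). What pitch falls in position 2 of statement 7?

With 4-note cells, note 2 of each statement runs D5, C5, B4, A4.
Extending down a 2nd: G4 → F#4 → E4.

E4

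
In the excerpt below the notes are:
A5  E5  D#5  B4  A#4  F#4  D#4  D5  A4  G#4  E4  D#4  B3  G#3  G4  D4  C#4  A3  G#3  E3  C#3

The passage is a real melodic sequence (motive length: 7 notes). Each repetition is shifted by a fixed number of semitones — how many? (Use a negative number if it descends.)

-7

The 7-note cells begin on A5, D5, G4 — each down a 5th from the last.
A5→D5 is 74 − 81 = -7 semitones.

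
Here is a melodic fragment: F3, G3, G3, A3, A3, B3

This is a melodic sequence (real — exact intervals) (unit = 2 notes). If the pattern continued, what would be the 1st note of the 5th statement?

C#4

Grouping in 2s, the 1st note of each cell is F3, G3, A3.
Each moves up a 2nd. Continuing: B3 → C#4.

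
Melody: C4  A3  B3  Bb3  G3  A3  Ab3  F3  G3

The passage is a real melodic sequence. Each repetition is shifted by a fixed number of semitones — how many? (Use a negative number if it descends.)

-2

With a 3-note motive the entries are C4, Bb3, Ab3, each down a 2nd from the previous.
C4 to Bb3 spans -2 semitones.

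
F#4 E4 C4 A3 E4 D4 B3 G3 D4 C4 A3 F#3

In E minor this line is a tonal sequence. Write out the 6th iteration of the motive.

A3 G3 E3 C3

The 4-note cells begin on F#4, E4, D4 — each down a 2nd from the last.
Carrying on: C4 → B3 → A3.
Statement 6 starts on A3 and keeps the same diatonic contour: A3 G3 E3 C3.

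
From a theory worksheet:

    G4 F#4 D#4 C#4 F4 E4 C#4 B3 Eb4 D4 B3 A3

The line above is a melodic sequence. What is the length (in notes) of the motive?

4

Try groups of 4 (3 cells in 12 notes):
G4 F#4 D#4 C#4 | F4 E4 C#4 B3 | Eb4 D4 B3 A3
That's a consistent down a 2nd shift per cell, and no other grouping gives one.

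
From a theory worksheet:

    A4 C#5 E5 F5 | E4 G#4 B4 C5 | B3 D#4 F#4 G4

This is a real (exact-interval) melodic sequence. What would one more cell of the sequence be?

F#3 A#3 C#4 D4

The 4-note cells begin on A4, E4, B3 — each down a 4th from the last.
From F#3 the exact shape gives F#3 A#3 C#4 D4.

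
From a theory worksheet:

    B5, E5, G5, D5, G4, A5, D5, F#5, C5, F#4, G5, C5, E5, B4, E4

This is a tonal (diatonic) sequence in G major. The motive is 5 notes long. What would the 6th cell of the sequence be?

D5 G4 B4 F#4 B3

With a 5-note motive the entries are B5, A5, G5, each down a 2nd from the previous.
Continuing the starts: F#5 → E5 → D5.
From D5 the diatonic shape gives D5 G4 B4 F#4 B3.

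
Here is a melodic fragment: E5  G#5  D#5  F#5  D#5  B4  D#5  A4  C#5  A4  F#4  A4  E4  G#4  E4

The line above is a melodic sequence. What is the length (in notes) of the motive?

5

15 notes total. Splitting into 3 groups of 5:
E5 G#5 D#5 F#5 D#5 | B4 D#5 A4 C#5 A4 | F#4 A4 E4 G#4 E4
Every group is a transposition down a 4th of the one before; no shorter unit works.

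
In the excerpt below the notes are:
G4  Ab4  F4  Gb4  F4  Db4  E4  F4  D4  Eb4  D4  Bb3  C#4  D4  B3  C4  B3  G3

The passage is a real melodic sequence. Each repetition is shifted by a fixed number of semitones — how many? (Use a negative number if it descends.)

-3

Taking 6-note groups, the heads are G4, E4, C#4: the pattern moves down a 3rd.
G4→E4 is 64 − 67 = -3 semitones.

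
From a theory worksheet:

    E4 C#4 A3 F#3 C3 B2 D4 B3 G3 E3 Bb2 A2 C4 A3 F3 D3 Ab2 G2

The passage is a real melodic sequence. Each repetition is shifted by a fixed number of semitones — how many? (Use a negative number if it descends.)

Taking 6-note groups, the heads are E4, D4, C4: the pattern moves down a 2nd.
Counting half-steps from E4 to D4: -2.

-2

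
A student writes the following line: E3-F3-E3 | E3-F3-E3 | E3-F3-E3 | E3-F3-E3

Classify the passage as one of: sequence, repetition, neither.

repetition

Each 3-note cell is identical (E3 F3 E3), restated at the same pitch.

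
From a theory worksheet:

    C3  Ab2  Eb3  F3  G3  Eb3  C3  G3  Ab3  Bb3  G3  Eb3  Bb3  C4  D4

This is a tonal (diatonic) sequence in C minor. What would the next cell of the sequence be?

Bb3 G3 D4 Eb4 F4

Taking 5-note groups, the heads are C3, Eb3, G3: the pattern moves up a 3rd.
From Bb3 the diatonic shape gives Bb3 G3 D4 Eb4 F4.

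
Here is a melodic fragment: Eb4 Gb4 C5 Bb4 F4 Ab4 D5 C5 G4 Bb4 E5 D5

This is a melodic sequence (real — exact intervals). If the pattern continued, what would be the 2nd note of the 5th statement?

Grouping in 4s, the 2nd note of each cell is Gb4, Ab4, Bb4.
Carrying that up a 2nd forward: C5 → D5.

D5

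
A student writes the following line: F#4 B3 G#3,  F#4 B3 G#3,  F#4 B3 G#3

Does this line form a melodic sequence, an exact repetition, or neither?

repetition

Each 3-note cell is identical (F#4 B3 G#3), restated at the same pitch.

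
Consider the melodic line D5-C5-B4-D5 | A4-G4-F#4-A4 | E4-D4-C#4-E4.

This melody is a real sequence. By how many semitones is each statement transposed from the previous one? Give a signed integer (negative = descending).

-5

The 4-note cells begin on D5, A4, E4 — each down a 4th from the last.
D5 to A4 spans -5 semitones.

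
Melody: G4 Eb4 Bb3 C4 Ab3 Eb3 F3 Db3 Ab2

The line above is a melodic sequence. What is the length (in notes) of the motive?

3

Try groups of 3 (3 cells in 9 notes):
G4 Eb4 Bb3 | C4 Ab3 Eb3 | F3 Db3 Ab2
Every group is a transposition down a 5th of the one before; no shorter unit works.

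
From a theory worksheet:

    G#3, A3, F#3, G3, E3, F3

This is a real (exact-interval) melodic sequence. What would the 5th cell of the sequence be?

C3 Db3

Unit = 2 notes; the statements start on G#3, F#3, E3, moving down a 2nd each time.
Extending down a 2nd: D3 → C3.
From C3 the exact shape gives C3 Db3.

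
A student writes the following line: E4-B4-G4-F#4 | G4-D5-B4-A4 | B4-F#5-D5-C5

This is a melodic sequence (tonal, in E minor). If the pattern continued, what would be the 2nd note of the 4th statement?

A5

The unit is 4 notes. Position-2 pitches of the 3 shown cells: B4, D5, F#5.
From F#5, up a 3rd gives A5.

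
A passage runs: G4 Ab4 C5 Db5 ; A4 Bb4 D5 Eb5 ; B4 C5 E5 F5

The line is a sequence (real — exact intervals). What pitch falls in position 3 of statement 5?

With 4-note cells, note 3 of each statement runs C5, D5, E5.
Extending up a 2nd: F#5 → G#5.

G#5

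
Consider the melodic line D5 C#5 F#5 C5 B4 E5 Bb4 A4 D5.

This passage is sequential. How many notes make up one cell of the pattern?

There are 9 notes; a 3-note unit gives 3 cells:
D5 C#5 F#5 | C5 B4 E5 | Bb4 A4 D5
Every group is a transposition down a 2nd of the one before; no shorter unit works.

3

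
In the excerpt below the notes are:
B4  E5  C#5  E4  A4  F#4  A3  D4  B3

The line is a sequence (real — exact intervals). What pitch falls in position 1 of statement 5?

G2

With 3-note cells, note 1 of each statement runs B4, E4, A3.
Each moves down a 5th. Continuing: D3 → G2.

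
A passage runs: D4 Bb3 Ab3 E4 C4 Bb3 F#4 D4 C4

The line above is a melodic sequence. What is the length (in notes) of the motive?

3

9 notes total. Splitting into 3 groups of 3:
D4 Bb3 Ab3 | E4 C4 Bb3 | F#4 D4 C4
That's a consistent up a 2nd shift per cell, and no other grouping gives one.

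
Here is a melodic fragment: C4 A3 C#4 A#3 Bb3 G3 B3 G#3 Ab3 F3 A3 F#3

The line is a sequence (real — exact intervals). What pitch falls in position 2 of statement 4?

Eb3

The unit is 4 notes. Position-2 pitches of the 3 shown cells: A3, G3, F3.
Each moves down a 2nd; the next is Eb3.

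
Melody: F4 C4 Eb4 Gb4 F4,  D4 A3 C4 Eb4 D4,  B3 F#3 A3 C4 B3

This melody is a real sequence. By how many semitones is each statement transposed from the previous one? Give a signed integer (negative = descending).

-3

Unit = 5 notes; the statements start on F4, D4, B3, moving down a 3rd each time.
F4→D4 is 62 − 65 = -3 semitones.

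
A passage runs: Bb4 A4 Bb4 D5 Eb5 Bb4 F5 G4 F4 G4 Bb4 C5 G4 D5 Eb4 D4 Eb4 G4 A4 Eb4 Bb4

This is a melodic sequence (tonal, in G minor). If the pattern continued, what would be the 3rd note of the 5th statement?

A3

The unit is 7 notes. Position-3 pitches of the 3 shown cells: Bb4, G4, Eb4.
Each moves down a 3rd. Continuing: C4 → A3.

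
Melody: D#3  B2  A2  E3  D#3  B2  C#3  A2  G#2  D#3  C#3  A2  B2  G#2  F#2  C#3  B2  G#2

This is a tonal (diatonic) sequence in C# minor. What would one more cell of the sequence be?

A2 F#2 E2 B2 A2 F#2

Taking 6-note groups, the heads are D#3, C#3, B2: the pattern moves down a 2nd.
So cell 4 is A2 F#2 E2 B2 A2 F#2.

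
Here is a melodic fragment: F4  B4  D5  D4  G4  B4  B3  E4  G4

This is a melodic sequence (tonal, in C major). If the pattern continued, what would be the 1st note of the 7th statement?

A2

Grouping in 3s, the 1st note of each cell is F4, D4, B3.
Carrying that down a 3rd forward: G3 → E3 → C3 → A2.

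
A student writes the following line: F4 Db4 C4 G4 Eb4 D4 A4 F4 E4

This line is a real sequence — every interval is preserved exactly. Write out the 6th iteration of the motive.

D#5 B4 A#4

Unit = 3 notes; the statements start on F4, G4, A4, moving up a 2nd each time.
Carrying on: B4 → C#5 → D#5.
From D#5 the exact shape gives D#5 B4 A#4.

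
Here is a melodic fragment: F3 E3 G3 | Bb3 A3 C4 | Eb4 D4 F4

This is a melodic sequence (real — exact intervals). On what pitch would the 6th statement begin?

Gb5

Taking 3-note groups, the heads are F3, Bb3, Eb4: the pattern moves up a 4th.
Continuing: Ab4 → Db5 → Gb5. Statement 6 starts on Gb5.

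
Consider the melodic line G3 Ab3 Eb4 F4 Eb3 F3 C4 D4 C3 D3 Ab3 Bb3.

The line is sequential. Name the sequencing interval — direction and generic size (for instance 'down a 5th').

Taking 4-note groups, the heads are G3, Eb3, C3: the pattern moves down a 3rd.
G3 to Eb3 is down a 3rd.

down a 3rd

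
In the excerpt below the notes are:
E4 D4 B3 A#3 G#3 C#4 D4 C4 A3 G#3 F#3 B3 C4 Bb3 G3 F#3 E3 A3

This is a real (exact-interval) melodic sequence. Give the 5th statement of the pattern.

With a 6-note motive the entries are E4, D4, C4, each down a 2nd from the previous.
Carrying on: Bb3 → Ab3.
From Ab3 the exact shape gives Ab3 Gb3 Eb3 D3 C3 F3.

Ab3 Gb3 Eb3 D3 C3 F3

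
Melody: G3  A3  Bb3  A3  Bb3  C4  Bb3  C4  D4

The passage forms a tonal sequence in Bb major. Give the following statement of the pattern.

C4 D4 Eb4

The 3-note cells begin on G3, A3, Bb3 — each up a 2nd from the last.
From C4 the diatonic shape gives C4 D4 Eb4.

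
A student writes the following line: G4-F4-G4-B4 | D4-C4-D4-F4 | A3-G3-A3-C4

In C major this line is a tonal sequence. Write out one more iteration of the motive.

The 4-note cells begin on G4, D4, A3 — each down a 4th from the last.
From E3 the diatonic shape gives E3 D3 E3 G3.

E3 D3 E3 G3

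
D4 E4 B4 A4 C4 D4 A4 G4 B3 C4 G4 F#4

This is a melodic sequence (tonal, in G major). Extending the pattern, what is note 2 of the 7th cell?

F#3

Grouping in 4s, the 2nd note of each cell is E4, D4, C4.
Carrying that down a 2nd forward: B3 → A3 → G3 → F#3.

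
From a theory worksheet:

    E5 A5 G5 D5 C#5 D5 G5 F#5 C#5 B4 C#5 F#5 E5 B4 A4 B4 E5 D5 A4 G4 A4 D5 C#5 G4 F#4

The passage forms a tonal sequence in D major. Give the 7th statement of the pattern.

F#4 B4 A4 E4 D4

Unit = 5 notes; the statements start on E5, D5, C#5, B4, A4, moving down a 2nd each time.
Carrying on: G4 → F#4.
From F#4 the diatonic shape gives F#4 B4 A4 E4 D4.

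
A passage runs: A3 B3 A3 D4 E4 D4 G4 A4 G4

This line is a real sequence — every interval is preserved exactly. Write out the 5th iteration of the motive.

F5 G5 F5

With a 3-note motive the entries are A3, D4, G4, each up a 4th from the previous.
Extending up a 4th: C5 → F5.
From F5 the exact shape gives F5 G5 F5.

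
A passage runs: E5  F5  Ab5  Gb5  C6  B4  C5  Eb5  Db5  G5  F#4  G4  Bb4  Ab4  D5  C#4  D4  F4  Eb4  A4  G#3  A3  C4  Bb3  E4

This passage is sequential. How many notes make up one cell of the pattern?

Try groups of 5 (5 cells in 25 notes):
E5 F5 Ab5 Gb5 C6 | B4 C5 Eb5 Db5 G5 | F#4 G4 Bb4 Ab4 D5 | C#4 D4 F4 Eb4 A4 | G#3 A3 C4 Bb3 E4
That's a consistent down a 4th shift per cell, and no other grouping gives one.

5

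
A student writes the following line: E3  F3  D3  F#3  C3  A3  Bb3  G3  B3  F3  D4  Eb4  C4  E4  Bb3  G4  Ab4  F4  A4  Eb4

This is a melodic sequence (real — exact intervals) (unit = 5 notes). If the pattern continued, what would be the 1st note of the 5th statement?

Grouping in 5s, the 1st note of each cell is E3, A3, D4, G4.
From G4, up a 4th gives C5.

C5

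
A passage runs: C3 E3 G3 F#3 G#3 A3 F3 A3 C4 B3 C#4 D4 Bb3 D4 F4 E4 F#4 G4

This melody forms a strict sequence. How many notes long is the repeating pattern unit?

18 notes total. Splitting into 3 groups of 6:
C3 E3 G3 F#3 G#3 A3 | F3 A3 C4 B3 C#4 D4 | Bb3 D4 F4 E4 F#4 G4
Each cell is the previous one up a 4th — so the unit is 6 notes.

6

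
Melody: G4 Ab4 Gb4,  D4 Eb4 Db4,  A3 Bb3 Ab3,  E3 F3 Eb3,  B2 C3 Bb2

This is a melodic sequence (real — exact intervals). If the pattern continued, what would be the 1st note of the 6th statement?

F#2

With 3-note cells, note 1 of each statement runs G4, D4, A3, E3, B2.
From B2, down a 4th gives F#2.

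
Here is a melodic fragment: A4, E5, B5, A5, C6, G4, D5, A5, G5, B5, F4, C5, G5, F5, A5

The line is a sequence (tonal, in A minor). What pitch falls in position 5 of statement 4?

The unit is 5 notes. Position-5 pitches of the 3 shown cells: C6, B5, A5.
One more down a 2nd gives G5.

G5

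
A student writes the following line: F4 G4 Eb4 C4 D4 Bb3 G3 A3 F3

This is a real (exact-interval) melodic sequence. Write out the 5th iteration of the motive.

With a 3-note motive the entries are F4, C4, G3, each down a 4th from the previous.
Carrying on: D3 → A2.
So cell 5 is A2 B2 G2.

A2 B2 G2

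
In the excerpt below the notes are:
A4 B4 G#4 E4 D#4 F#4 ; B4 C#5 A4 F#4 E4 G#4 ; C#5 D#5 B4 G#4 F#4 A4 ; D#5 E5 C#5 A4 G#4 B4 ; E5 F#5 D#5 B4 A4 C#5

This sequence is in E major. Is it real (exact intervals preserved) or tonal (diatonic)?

Every note is diatonic to E major.
Cell 1 has -3 semitones from note 2 to 3, but cell 2 has -4 — the interval quality changes while the contour stays the same, which is the hallmark of a tonal sequence.

tonal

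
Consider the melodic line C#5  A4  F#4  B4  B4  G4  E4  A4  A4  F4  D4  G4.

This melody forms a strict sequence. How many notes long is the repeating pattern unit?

4

12 notes total. Splitting into 3 groups of 4:
C#5 A4 F#4 B4 | B4 G4 E4 A4 | A4 F4 D4 G4
Every group is a transposition down a 2nd of the one before; no shorter unit works.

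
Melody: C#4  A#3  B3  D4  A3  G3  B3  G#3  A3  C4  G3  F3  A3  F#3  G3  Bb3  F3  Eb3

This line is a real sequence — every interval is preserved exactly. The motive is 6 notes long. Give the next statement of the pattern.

G3 E3 F3 Ab3 Eb3 Db3

Unit = 6 notes; the statements start on C#4, B3, A3, moving down a 2nd each time.
So cell 4 is G3 E3 F3 Ab3 Eb3 Db3.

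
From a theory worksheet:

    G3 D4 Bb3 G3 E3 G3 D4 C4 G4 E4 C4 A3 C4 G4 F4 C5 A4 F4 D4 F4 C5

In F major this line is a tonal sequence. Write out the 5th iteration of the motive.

E5 Bb5 G5 E5 C5 E5 Bb5

With a 7-note motive the entries are G3, C4, F4, each up a 4th from the previous.
Continuing the starts: Bb4 → E5.
Statement 5 starts on E5 and keeps the same diatonic contour: E5 Bb5 G5 E5 C5 E5 Bb5.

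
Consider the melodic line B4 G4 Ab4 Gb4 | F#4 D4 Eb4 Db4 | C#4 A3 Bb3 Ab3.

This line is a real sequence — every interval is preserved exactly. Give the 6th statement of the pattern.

The 4-note cells begin on B4, F#4, C#4 — each down a 4th from the last.
Continuing the starts: G#3 → D#3 → A#2.
Statement 6 starts on A#2 and keeps the same exact contour: A#2 F#2 G2 F2.

A#2 F#2 G2 F2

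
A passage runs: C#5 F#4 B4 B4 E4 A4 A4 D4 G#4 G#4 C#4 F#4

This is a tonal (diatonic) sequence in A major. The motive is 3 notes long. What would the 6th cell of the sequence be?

E4 A3 D4

With a 3-note motive the entries are C#5, B4, A4, G#4, each down a 2nd from the previous.
Carrying on: F#4 → E4.
Statement 6 starts on E4 and keeps the same diatonic contour: E4 A3 D4.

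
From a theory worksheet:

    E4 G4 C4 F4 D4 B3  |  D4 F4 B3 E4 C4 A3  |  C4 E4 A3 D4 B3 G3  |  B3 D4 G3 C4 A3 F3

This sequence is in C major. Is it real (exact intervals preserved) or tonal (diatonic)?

Every note is diatonic to C major.
Cell 1 has -7 semitones from note 2 to 3, but cell 2 has -6 — the interval quality changes while the contour stays the same, which is the hallmark of a tonal sequence.

tonal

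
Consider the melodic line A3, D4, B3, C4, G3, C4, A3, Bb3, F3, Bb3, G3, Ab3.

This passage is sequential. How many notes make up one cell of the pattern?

4

Try groups of 4 (3 cells in 12 notes):
A3 D4 B3 C4 | G3 C4 A3 Bb3 | F3 Bb3 G3 Ab3
Each cell is the previous one down a 2nd — so the unit is 4 notes.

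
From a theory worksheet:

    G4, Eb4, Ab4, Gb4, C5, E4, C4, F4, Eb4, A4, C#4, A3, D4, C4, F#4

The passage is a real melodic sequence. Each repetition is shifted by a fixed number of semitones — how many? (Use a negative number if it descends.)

-3

Taking 5-note groups, the heads are G4, E4, C#4: the pattern moves down a 3rd.
Counting half-steps from G4 to E4: -3.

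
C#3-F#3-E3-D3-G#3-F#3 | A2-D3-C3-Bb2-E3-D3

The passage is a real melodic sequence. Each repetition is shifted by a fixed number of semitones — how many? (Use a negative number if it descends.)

-4

The 6-note cells begin on C#3, A2 — each down a 3rd from the last.
Counting half-steps from C#3 to A2: -4.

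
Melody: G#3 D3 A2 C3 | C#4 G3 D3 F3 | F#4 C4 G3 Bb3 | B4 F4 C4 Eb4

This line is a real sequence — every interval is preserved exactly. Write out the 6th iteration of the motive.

Unit = 4 notes; the statements start on G#3, C#4, F#4, B4, moving up a 4th each time.
Extending up a 4th: E5 → A5.
From A5 the exact shape gives A5 Eb5 Bb4 Db5.

A5 Eb5 Bb4 Db5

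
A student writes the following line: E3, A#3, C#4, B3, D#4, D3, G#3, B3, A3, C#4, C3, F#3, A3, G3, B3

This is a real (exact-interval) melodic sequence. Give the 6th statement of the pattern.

The 5-note cells begin on E3, D3, C3 — each down a 2nd from the last.
Extending down a 2nd: Bb2 → Ab2 → Gb2.
Statement 6 starts on Gb2 and keeps the same exact contour: Gb2 C3 Eb3 Db3 F3.

Gb2 C3 Eb3 Db3 F3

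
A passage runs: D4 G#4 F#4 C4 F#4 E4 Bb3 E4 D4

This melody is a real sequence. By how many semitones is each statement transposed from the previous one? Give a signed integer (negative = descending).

-2

Taking 3-note groups, the heads are D4, C4, Bb3: the pattern moves down a 2nd.
Counting half-steps from D4 to C4: -2.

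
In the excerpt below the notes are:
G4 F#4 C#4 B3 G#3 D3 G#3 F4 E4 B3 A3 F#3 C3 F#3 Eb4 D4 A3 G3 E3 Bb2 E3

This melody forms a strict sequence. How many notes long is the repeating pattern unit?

Try groups of 7 (3 cells in 21 notes):
G4 F#4 C#4 B3 G#3 D3 G#3 | F4 E4 B3 A3 F#3 C3 F#3 | Eb4 D4 A3 G3 E3 Bb2 E3
Every group is a transposition down a 2nd of the one before; no shorter unit works.

7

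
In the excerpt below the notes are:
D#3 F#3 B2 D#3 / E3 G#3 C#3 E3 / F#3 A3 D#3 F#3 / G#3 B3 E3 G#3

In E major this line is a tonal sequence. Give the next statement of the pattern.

Unit = 4 notes; the statements start on D#3, E3, F#3, G#3, moving up a 2nd each time.
From A3 the diatonic shape gives A3 C#4 F#3 A3.

A3 C#4 F#3 A3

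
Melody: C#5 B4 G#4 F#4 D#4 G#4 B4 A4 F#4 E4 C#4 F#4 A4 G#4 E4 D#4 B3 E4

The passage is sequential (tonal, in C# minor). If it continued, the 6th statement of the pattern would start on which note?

With a 6-note motive the entries are C#5, B4, A4, each down a 2nd from the previous.
Extending the heads down a 2nd: G#4 → F#4 → E4.

E4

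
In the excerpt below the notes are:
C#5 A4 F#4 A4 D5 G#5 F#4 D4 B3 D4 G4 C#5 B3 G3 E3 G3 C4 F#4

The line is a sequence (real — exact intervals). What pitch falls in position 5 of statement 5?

Bb2

With 6-note cells, note 5 of each statement runs D5, G4, C4.
Extending down a 5th: F3 → Bb2.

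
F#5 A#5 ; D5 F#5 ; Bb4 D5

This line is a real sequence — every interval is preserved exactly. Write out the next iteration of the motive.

Gb4 Bb4

Taking 2-note groups, the heads are F#5, D5, Bb4: the pattern moves down a 3rd.
Statement 4 starts on Gb4 and keeps the same exact contour: Gb4 Bb4.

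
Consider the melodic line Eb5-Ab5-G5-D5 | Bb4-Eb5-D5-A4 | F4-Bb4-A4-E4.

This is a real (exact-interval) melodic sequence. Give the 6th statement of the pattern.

The 4-note cells begin on Eb5, Bb4, F4 — each down a 4th from the last.
Carrying on: C4 → G3 → D3.
So cell 6 is D3 G3 F#3 C#3.

D3 G3 F#3 C#3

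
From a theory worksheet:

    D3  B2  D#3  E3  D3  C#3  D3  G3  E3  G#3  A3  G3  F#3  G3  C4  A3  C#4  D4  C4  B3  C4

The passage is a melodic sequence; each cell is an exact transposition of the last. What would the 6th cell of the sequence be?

With a 7-note motive the entries are D3, G3, C4, each up a 4th from the previous.
Carrying on: F4 → Bb4 → Eb5.
From Eb5 the exact shape gives Eb5 C5 E5 F5 Eb5 D5 Eb5.

Eb5 C5 E5 F5 Eb5 D5 Eb5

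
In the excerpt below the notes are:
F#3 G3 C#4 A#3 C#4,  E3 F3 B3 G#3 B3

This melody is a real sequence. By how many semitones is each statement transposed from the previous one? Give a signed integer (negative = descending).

The 5-note cells begin on F#3, E3 — each down a 2nd from the last.
F#3→E3 is 52 − 54 = -2 semitones.

-2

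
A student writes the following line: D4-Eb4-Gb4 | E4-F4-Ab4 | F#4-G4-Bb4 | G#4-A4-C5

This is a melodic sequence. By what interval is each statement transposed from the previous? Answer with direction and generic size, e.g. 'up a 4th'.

With a 3-note motive the entries are D4, E4, F#4, G#4, each up a 2nd from the previous.
D4 to E4 is up a 2nd.

up a 2nd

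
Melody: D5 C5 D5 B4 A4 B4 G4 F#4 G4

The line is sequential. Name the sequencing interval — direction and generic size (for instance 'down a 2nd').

Taking 3-note groups, the heads are D5, B4, G4: the pattern moves down a 3rd.
From D5 to B4: down a 3rd.

down a 3rd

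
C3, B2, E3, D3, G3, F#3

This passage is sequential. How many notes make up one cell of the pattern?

2

There are 6 notes; a 2-note unit gives 3 cells:
C3 B2 | E3 D3 | G3 F#3
Every group is a transposition up a 3rd of the one before; no shorter unit works.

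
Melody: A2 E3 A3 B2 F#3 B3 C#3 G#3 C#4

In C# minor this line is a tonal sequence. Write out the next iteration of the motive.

Taking 3-note groups, the heads are A2, B2, C#3: the pattern moves up a 2nd.
So cell 4 is D#3 A3 D#4.

D#3 A3 D#4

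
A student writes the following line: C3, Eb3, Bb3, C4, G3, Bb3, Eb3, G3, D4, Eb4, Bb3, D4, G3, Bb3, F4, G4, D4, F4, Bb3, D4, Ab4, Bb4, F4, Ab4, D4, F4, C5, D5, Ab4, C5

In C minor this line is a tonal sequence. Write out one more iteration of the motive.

The 6-note cells begin on C3, Eb3, G3, Bb3, D4 — each up a 3rd from the last.
Statement 6 starts on F4 and keeps the same diatonic contour: F4 Ab4 Eb5 F5 C5 Eb5.

F4 Ab4 Eb5 F5 C5 Eb5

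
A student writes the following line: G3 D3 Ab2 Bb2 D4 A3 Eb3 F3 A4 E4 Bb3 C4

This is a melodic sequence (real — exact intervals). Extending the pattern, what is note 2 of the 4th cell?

The unit is 4 notes. Position-2 pitches of the 3 shown cells: D3, A3, E4.
One more up a 5th gives B4.

B4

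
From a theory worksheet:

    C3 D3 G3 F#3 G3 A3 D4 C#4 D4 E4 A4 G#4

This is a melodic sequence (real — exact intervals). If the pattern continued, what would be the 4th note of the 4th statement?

D#5

The unit is 4 notes. Position-4 pitches of the 3 shown cells: F#3, C#4, G#4.
From G#4, up a 5th gives D#5.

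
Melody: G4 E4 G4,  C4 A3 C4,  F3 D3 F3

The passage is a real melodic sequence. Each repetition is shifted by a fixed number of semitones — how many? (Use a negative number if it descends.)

Taking 3-note groups, the heads are G4, C4, F3: the pattern moves down a 5th.
G4→C4 is 60 − 67 = -7 semitones.

-7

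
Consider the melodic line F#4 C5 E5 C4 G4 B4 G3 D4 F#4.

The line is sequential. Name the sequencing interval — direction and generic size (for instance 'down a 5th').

down a 4th

The 3-note cells begin on F#4, C4, G3 — each down a 4th from the last.
F#4 to C4 is down a 4th.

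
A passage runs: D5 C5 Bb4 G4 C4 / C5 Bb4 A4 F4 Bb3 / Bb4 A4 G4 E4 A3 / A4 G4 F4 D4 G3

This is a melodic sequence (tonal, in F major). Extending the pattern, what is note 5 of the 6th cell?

The unit is 5 notes. Position-5 pitches of the 4 shown cells: C4, Bb3, A3, G3.
Each moves down a 2nd. Continuing: F3 → E3.

E3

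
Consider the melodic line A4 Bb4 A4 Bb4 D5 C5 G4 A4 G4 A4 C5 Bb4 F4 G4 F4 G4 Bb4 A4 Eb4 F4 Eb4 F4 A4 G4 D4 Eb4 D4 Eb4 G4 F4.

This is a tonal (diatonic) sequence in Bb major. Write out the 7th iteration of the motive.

Taking 6-note groups, the heads are A4, G4, F4, Eb4, D4: the pattern moves down a 2nd.
Carrying on: C4 → Bb3.
Statement 7 starts on Bb3 and keeps the same diatonic contour: Bb3 C4 Bb3 C4 Eb4 D4.

Bb3 C4 Bb3 C4 Eb4 D4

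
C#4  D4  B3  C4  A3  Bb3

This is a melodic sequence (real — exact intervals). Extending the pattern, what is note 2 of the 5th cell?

With 2-note cells, note 2 of each statement runs D4, C4, Bb3.
Carrying that down a 2nd forward: Ab3 → Gb3.

Gb3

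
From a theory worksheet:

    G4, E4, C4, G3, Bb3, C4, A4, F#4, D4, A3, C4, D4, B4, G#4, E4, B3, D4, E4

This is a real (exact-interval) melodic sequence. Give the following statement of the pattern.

C#5 A#4 F#4 C#4 E4 F#4

Unit = 6 notes; the statements start on G4, A4, B4, moving up a 2nd each time.
Statement 4 starts on C#5 and keeps the same exact contour: C#5 A#4 F#4 C#4 E4 F#4.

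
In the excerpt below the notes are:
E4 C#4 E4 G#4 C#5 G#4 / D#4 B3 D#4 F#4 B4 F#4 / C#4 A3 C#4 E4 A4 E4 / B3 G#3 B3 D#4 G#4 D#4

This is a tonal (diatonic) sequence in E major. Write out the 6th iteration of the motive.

The 6-note cells begin on E4, D#4, C#4, B3 — each down a 2nd from the last.
Extending down a 2nd: A3 → G#3.
From G#3 the diatonic shape gives G#3 E3 G#3 B3 E4 B3.

G#3 E3 G#3 B3 E4 B3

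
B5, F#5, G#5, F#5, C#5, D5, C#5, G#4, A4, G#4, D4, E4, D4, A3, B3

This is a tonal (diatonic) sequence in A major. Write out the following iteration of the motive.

The 3-note cells begin on B5, F#5, C#5, G#4, D4 — each down a 4th from the last.
From A3 the diatonic shape gives A3 E3 F#3.

A3 E3 F#3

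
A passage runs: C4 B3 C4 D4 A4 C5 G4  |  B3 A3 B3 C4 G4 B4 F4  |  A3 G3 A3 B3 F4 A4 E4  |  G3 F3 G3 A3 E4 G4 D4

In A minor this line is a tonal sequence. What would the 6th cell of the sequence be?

Taking 7-note groups, the heads are C4, B3, A3, G3: the pattern moves down a 2nd.
Carrying on: F3 → E3.
So cell 6 is E3 D3 E3 F3 C4 E4 B3.

E3 D3 E3 F3 C4 E4 B3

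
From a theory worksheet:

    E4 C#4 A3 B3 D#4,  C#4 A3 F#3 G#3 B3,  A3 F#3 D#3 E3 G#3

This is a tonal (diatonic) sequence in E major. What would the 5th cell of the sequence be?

Taking 5-note groups, the heads are E4, C#4, A3: the pattern moves down a 3rd.
Continuing the starts: F#3 → D#3.
Statement 5 starts on D#3 and keeps the same diatonic contour: D#3 B2 G#2 A2 C#3.

D#3 B2 G#2 A2 C#3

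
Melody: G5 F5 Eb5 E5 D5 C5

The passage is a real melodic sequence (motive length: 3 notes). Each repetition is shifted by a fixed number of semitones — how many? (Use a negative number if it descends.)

-3

Taking 3-note groups, the heads are G5, E5: the pattern moves down a 3rd.
G5→E5 is 76 − 79 = -3 semitones.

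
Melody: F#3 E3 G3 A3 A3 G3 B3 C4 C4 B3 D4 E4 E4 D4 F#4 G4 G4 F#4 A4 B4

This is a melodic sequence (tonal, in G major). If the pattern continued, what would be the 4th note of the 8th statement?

The unit is 4 notes. Position-4 pitches of the 5 shown cells: A3, C4, E4, G4, B4.
Each moves up a 3rd. Continuing: D5 → F#5 → A5.

A5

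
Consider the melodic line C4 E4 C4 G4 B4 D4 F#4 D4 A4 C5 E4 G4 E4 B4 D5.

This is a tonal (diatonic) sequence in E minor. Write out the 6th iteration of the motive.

A4 C5 A4 E5 G5

Taking 5-note groups, the heads are C4, D4, E4: the pattern moves up a 2nd.
Continuing the starts: F#4 → G4 → A4.
So cell 6 is A4 C5 A4 E5 G5.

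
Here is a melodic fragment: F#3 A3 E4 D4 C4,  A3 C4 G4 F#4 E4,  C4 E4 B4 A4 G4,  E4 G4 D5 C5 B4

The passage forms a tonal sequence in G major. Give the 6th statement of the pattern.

B4 D5 A5 G5 F#5

With a 5-note motive the entries are F#3, A3, C4, E4, each up a 3rd from the previous.
Carrying on: G4 → B4.
Statement 6 starts on B4 and keeps the same diatonic contour: B4 D5 A5 G5 F#5.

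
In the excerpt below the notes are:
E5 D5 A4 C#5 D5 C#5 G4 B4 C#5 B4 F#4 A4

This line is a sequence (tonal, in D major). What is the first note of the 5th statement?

A4

With a 4-note motive the entries are E5, D5, C#5, each down a 2nd from the previous.
Continuing: B4 → A4. Statement 5 starts on A4.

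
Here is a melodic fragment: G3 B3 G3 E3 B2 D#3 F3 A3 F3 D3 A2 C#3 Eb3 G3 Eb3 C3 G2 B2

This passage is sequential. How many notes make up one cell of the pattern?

6

There are 18 notes; a 6-note unit gives 3 cells:
G3 B3 G3 E3 B2 D#3 | F3 A3 F3 D3 A2 C#3 | Eb3 G3 Eb3 C3 G2 B2
Each cell is the previous one down a 2nd — so the unit is 6 notes.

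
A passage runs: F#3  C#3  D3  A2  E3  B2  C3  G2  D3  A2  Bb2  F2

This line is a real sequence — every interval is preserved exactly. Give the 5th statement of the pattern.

Bb2 F2 Gb2 Db2

With a 4-note motive the entries are F#3, E3, D3, each down a 2nd from the previous.
Continuing the starts: C3 → Bb2.
From Bb2 the exact shape gives Bb2 F2 Gb2 Db2.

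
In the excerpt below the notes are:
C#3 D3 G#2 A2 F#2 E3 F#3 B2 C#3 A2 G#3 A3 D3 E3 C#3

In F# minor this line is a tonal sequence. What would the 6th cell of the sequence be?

Taking 5-note groups, the heads are C#3, E3, G#3: the pattern moves up a 3rd.
Extending up a 3rd: B3 → D4 → F#4.
So cell 6 is F#4 G#4 C#4 D4 B3.

F#4 G#4 C#4 D4 B3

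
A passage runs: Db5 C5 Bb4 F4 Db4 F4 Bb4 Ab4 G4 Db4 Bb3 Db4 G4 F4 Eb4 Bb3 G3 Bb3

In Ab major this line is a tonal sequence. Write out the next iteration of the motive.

Taking 6-note groups, the heads are Db5, Bb4, G4: the pattern moves down a 3rd.
From Eb4 the diatonic shape gives Eb4 Db4 C4 G3 Eb3 G3.

Eb4 Db4 C4 G3 Eb3 G3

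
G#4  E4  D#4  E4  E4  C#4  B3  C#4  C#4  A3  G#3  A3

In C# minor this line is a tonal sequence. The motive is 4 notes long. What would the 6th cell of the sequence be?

D#3 B2 A2 B2

Taking 4-note groups, the heads are G#4, E4, C#4: the pattern moves down a 3rd.
Continuing the starts: A3 → F#3 → D#3.
Statement 6 starts on D#3 and keeps the same diatonic contour: D#3 B2 A2 B2.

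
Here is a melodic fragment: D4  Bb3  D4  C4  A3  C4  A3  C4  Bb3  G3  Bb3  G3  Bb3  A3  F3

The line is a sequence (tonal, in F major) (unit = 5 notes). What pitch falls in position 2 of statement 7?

Grouping in 5s, the 2nd note of each cell is Bb3, A3, G3.
Each moves down a 2nd. Continuing: F3 → E3 → D3 → C3.

C3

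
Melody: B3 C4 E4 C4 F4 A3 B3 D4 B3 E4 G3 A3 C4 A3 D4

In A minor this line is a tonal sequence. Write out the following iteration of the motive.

Taking 5-note groups, the heads are B3, A3, G3: the pattern moves down a 2nd.
From F3 the diatonic shape gives F3 G3 B3 G3 C4.

F3 G3 B3 G3 C4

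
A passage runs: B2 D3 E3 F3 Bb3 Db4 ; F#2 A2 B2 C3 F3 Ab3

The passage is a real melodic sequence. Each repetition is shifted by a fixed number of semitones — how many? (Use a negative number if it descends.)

-5

Taking 6-note groups, the heads are B2, F#2: the pattern moves down a 4th.
B2 to F#2 spans -5 semitones.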